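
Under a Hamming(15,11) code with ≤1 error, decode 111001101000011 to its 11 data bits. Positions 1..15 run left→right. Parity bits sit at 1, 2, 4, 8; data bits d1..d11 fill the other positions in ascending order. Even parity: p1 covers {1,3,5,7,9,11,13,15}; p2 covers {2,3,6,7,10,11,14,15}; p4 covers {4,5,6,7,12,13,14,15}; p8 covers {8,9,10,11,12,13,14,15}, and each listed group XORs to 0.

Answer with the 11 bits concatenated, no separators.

10110000011

s1 (pos 1,3,5,7,9,11,13,15): 1⊕1⊕0⊕1⊕1⊕0⊕0⊕1 = 1
s2 (pos 2,3,6,7,10,11,14,15): 1⊕1⊕1⊕1⊕0⊕0⊕1⊕1 = 0
s4 (pos 4,5,6,7,12,13,14,15): 0⊕0⊕1⊕1⊕0⊕0⊕1⊕1 = 0
s8 (pos 8,9,10,11,12,13,14,15): 0⊕1⊕0⊕0⊕0⊕0⊕1⊕1 = 1
Syndrome s8…s1 = 1001 → error at position 9.
Flip position 9: 111001101000011 → 111001100000011
Read data bits from positions 3,5,6,7,9,10,11,12,13,14,15: 10110000011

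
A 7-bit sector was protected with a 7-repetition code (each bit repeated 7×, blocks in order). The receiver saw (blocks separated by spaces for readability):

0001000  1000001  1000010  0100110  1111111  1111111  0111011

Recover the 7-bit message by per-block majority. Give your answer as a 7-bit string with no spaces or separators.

Block 1 (0001000): 1 one → 0
Block 2 (1000001): 2 ones → 0
Block 3 (1000010): 2 ones → 0
Block 4 (0100110): 3 ones → 0
Block 5 (1111111): 7 ones → 1
Block 6 (1111111): 7 ones → 1
Block 7 (0111011): 5 ones → 1

0000111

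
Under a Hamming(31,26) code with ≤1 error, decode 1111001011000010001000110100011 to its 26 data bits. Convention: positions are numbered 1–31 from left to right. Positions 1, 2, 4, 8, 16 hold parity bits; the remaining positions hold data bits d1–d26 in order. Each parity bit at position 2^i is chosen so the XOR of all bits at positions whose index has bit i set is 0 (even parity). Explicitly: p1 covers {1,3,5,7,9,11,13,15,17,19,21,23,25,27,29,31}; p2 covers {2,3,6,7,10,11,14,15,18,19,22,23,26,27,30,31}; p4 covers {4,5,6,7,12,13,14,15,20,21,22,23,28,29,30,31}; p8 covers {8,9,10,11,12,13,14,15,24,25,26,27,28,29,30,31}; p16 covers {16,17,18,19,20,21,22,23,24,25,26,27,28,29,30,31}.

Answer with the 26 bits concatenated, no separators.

10011100001001000110100011

s1 (pos 1,3,5,7,9,11,13,15,17,19,21,23,25,27,29,31): 1⊕1⊕0⊕1⊕1⊕0⊕0⊕1⊕0⊕1⊕0⊕1⊕0⊕0⊕0⊕1 = 0
s2 (pos 2,3,6,7,10,11,14,15,18,19,22,23,26,27,30,31): 1⊕1⊕0⊕1⊕1⊕0⊕0⊕1⊕0⊕1⊕0⊕1⊕1⊕0⊕1⊕1 = 0
s4 (pos 4,5,6,7,12,13,14,15,20,21,22,23,28,29,30,31): 1⊕0⊕0⊕1⊕0⊕0⊕0⊕1⊕0⊕0⊕0⊕1⊕0⊕0⊕1⊕1 = 0
s8 (pos 8,9,10,11,12,13,14,15,24,25,26,27,28,29,30,31): 0⊕1⊕1⊕0⊕0⊕0⊕0⊕1⊕1⊕0⊕1⊕0⊕0⊕0⊕1⊕1 = 1
s16 (pos 16,17,18,19,20,21,22,23,24,25,26,27,28,29,30,31): 0⊕0⊕0⊕1⊕0⊕0⊕0⊕1⊕1⊕0⊕1⊕0⊕0⊕0⊕1⊕1 = 0
Syndrome s16…s1 = 01000 → error at position 8.
Flip position 8: 1111001011000010001000110100011 → 1111001111000010001000110100011
Read data bits from positions 3,5,6,7,9,10,11,12,13,14,15,17,18,19,20,21,22,23,24,25,26,27,28,29,30,31: 10011100001001000110100011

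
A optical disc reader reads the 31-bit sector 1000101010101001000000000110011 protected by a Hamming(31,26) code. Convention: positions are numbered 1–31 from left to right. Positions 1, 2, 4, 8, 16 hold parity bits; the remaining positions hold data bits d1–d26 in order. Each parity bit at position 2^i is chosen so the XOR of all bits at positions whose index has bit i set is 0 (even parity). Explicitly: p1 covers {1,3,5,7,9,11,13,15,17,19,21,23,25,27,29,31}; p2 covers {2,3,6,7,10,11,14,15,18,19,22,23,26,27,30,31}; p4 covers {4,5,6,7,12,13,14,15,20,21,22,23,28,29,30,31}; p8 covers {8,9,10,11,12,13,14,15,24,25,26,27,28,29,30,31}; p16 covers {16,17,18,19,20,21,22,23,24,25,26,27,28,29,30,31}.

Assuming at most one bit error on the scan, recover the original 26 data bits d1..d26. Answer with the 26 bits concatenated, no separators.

s1 (pos 1,3,5,7,9,11,13,15,17,19,21,23,25,27,29,31): 1⊕0⊕1⊕1⊕1⊕1⊕1⊕0⊕0⊕0⊕0⊕0⊕0⊕1⊕0⊕1 = 0
s2 (pos 2,3,6,7,10,11,14,15,18,19,22,23,26,27,30,31): 0⊕0⊕0⊕1⊕0⊕1⊕0⊕0⊕0⊕0⊕0⊕0⊕1⊕1⊕1⊕1 = 0
s4 (pos 4,5,6,7,12,13,14,15,20,21,22,23,28,29,30,31): 0⊕1⊕0⊕1⊕0⊕1⊕0⊕0⊕0⊕0⊕0⊕0⊕0⊕0⊕1⊕1 = 1
s8 (pos 8,9,10,11,12,13,14,15,24,25,26,27,28,29,30,31): 0⊕1⊕0⊕1⊕0⊕1⊕0⊕0⊕0⊕0⊕1⊕1⊕0⊕0⊕1⊕1 = 1
s16 (pos 16,17,18,19,20,21,22,23,24,25,26,27,28,29,30,31): 1⊕0⊕0⊕0⊕0⊕0⊕0⊕0⊕0⊕0⊕1⊕1⊕0⊕0⊕1⊕1 = 1
Syndrome s16…s1 = 11100 → error at position 28.
Flip position 28: 1000101010101001000000000110011 → 1000101010101001000000000111011
Read data bits from positions 3,5,6,7,9,10,11,12,13,14,15,17,18,19,20,21,22,23,24,25,26,27,28,29,30,31: 01011010100000000000111011

01011010100000000000111011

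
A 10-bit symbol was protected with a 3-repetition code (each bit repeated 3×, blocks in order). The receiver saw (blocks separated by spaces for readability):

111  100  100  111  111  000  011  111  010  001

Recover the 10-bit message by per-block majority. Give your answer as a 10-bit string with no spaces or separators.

1001101100

Block 1 (111): 3 ones → 1
Block 2 (100): 1 one → 0
Block 3 (100): 1 one → 0
Block 4 (111): 3 ones → 1
Block 5 (111): 3 ones → 1
Block 6 (000): 0 ones → 0
Block 7 (011): 2 ones → 1
Block 8 (111): 3 ones → 1
Block 9 (010): 1 one → 0
Block 10 (001): 1 one → 0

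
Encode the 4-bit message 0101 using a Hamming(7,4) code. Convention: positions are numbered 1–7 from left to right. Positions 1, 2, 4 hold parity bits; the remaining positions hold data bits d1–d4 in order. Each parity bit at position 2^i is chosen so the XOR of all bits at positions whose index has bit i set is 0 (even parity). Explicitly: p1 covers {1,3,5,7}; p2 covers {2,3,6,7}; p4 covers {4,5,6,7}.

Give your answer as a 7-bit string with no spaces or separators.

0100101

Place data at non-parity positions: p1 p2 0 p4 1 0 1
p1 (pos 1,3,5,7): XOR of data positions = 0⊕1⊕1 = 0
p2 (pos 2,3,6,7): XOR of data positions = 0⊕0⊕1 = 1
p4 (pos 4,5,6,7): XOR of data positions = 1⊕0⊕1 = 0
Codeword: 0100101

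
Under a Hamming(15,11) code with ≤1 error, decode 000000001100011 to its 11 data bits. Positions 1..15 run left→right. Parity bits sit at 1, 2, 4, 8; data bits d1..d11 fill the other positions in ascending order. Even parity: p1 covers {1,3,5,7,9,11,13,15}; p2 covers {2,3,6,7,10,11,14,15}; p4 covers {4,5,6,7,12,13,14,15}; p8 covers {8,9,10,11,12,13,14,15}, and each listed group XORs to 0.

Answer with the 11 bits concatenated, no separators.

00001100011

s1 (pos 1,3,5,7,9,11,13,15): 0⊕0⊕0⊕0⊕1⊕0⊕0⊕1 = 0
s2 (pos 2,3,6,7,10,11,14,15): 0⊕0⊕0⊕0⊕1⊕0⊕1⊕1 = 1
s4 (pos 4,5,6,7,12,13,14,15): 0⊕0⊕0⊕0⊕0⊕0⊕1⊕1 = 0
s8 (pos 8,9,10,11,12,13,14,15): 0⊕1⊕1⊕0⊕0⊕0⊕1⊕1 = 0
Syndrome s8…s1 = 0010 → error at position 2.
Flip position 2: 000000001100011 → 010000001100011
Read data bits from positions 3,5,6,7,9,10,11,12,13,14,15: 00001100011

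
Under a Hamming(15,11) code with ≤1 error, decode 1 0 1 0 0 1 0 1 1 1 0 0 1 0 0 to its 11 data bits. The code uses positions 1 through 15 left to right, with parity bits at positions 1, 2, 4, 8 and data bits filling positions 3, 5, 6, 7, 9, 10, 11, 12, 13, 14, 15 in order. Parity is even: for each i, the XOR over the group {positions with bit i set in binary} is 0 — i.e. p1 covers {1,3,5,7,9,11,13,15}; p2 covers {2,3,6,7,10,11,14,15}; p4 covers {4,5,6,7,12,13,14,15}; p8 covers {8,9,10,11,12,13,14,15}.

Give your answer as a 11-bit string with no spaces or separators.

10101100100

s1 (pos 1,3,5,7,9,11,13,15): 1⊕1⊕0⊕0⊕1⊕0⊕1⊕0 = 0
s2 (pos 2,3,6,7,10,11,14,15): 0⊕1⊕1⊕0⊕1⊕0⊕0⊕0 = 1
s4 (pos 4,5,6,7,12,13,14,15): 0⊕0⊕1⊕0⊕0⊕1⊕0⊕0 = 0
s8 (pos 8,9,10,11,12,13,14,15): 1⊕1⊕1⊕0⊕0⊕1⊕0⊕0 = 0
Syndrome s8…s1 = 0010 → error at position 2.
Flip position 2: 101001011100100 → 111001011100100
Read data bits from positions 3,5,6,7,9,10,11,12,13,14,15: 10101100100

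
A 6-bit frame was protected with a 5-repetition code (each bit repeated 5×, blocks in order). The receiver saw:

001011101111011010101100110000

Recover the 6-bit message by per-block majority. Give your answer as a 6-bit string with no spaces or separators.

011010

Block 1 (00101): 2 ones → 0
Block 2 (11011): 4 ones → 1
Block 3 (11011): 4 ones → 1
Block 4 (01010): 2 ones → 0
Block 5 (11001): 3 ones → 1
Block 6 (10000): 1 one → 0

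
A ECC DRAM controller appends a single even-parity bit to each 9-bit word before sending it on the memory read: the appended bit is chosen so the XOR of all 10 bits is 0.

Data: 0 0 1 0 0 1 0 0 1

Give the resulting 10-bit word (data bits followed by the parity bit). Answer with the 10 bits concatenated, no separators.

0010010011

XOR of the 9 data bits: 0⊕0⊕1⊕0⊕0⊕1⊕0⊕0⊕1 = 1
Parity bit = 1 (so all 10 bits XOR to 0).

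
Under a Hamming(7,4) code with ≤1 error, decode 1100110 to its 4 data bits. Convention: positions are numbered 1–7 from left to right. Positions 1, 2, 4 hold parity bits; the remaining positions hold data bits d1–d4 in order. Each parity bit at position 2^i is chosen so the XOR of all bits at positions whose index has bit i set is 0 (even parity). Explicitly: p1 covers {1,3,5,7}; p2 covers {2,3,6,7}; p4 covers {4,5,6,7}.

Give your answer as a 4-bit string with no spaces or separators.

0110

s1 (pos 1,3,5,7): 1⊕0⊕1⊕0 = 0
s2 (pos 2,3,6,7): 1⊕0⊕1⊕0 = 0
s4 (pos 4,5,6,7): 0⊕1⊕1⊕0 = 0
Syndrome s4…s1 = 000 → no error.
Read data bits from positions 3,5,6,7: 0110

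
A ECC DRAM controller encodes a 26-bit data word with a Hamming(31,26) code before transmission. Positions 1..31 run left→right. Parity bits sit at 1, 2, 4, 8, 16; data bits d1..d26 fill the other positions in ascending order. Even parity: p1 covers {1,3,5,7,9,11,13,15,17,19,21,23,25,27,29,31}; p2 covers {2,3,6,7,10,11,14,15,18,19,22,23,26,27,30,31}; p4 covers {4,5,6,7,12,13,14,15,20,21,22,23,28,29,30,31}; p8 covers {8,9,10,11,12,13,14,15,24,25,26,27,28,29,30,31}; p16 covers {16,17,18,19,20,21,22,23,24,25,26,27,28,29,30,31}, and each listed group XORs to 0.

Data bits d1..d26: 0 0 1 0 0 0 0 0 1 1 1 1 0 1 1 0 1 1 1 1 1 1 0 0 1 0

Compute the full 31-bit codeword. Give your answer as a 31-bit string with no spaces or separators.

Place data at non-parity positions: p1 p2 0 p4 0 1 0 p8 0 0 0 0 1 1 1 p16 1 0 1 1 0 1 1 1 1 1 1 0 0 1 0
p1 (pos 1,3,5,7,9,11,13,15,17,19,21,23,25,27,29,31): XOR of data positions = 0⊕0⊕0⊕0⊕0⊕1⊕1⊕1⊕1⊕0⊕1⊕1⊕1⊕0⊕0 = 1
p2 (pos 2,3,6,7,10,11,14,15,18,19,22,23,26,27,30,31): XOR of data positions = 0⊕1⊕0⊕0⊕0⊕1⊕1⊕0⊕1⊕1⊕1⊕1⊕1⊕1⊕0 = 1
p4 (pos 4,5,6,7,12,13,14,15,20,21,22,23,28,29,30,31): XOR of data positions = 0⊕1⊕0⊕0⊕1⊕1⊕1⊕1⊕0⊕1⊕1⊕0⊕0⊕1⊕0 = 0
p8 (pos 8,9,10,11,12,13,14,15,24,25,26,27,28,29,30,31): XOR of data positions = 0⊕0⊕0⊕0⊕1⊕1⊕1⊕1⊕1⊕1⊕1⊕0⊕0⊕1⊕0 = 0
p16 (pos 16,17,18,19,20,21,22,23,24,25,26,27,28,29,30,31): XOR of data positions = 1⊕0⊕1⊕1⊕0⊕1⊕1⊕1⊕1⊕1⊕1⊕0⊕0⊕1⊕0 = 0
Codeword: 1100010000001110101101111110010

1100010000001110101101111110010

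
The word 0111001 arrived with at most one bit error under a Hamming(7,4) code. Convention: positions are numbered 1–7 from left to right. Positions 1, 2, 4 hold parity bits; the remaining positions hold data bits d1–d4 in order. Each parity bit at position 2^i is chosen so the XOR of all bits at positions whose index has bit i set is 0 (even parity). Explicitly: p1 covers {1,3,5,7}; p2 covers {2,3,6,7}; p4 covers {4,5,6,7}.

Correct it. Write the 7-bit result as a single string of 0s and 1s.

s1 (pos 1,3,5,7): 0⊕1⊕0⊕1 = 0
s2 (pos 2,3,6,7): 1⊕1⊕0⊕1 = 1
s4 (pos 4,5,6,7): 1⊕0⊕0⊕1 = 0
Syndrome s4…s1 = 010 → error at position 2.
Flip position 2: 0111001 → 0011001

0011001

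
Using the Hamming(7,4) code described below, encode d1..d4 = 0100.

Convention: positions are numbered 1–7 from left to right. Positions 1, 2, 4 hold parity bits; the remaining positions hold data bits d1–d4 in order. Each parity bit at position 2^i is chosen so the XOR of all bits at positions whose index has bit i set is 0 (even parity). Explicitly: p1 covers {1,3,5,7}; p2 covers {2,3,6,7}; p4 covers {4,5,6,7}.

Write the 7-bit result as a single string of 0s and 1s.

1001100

Place data at non-parity positions: p1 p2 0 p4 1 0 0
p1 (pos 1,3,5,7): XOR of data positions = 0⊕1⊕0 = 1
p2 (pos 2,3,6,7): XOR of data positions = 0⊕0⊕0 = 0
p4 (pos 4,5,6,7): XOR of data positions = 1⊕0⊕0 = 1
Codeword: 1001100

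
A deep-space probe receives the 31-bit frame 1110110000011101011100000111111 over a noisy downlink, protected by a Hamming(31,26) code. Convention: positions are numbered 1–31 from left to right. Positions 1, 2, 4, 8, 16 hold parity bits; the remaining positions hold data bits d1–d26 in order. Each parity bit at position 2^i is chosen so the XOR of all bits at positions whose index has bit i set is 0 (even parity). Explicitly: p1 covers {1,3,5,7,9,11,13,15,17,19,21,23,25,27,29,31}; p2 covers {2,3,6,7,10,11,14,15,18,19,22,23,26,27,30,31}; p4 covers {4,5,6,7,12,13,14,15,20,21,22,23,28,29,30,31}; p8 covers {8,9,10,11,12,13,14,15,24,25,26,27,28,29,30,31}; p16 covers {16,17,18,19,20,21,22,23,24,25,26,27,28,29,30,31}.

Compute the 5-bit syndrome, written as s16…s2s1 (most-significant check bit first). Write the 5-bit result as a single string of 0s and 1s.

01000

s1 (pos 1,3,5,7,9,11,13,15,17,19,21,23,25,27,29,31): 1⊕1⊕1⊕0⊕0⊕0⊕1⊕0⊕0⊕1⊕0⊕0⊕0⊕1⊕1⊕1 = 0
s2 (pos 2,3,6,7,10,11,14,15,18,19,22,23,26,27,30,31): 1⊕1⊕1⊕0⊕0⊕0⊕1⊕0⊕1⊕1⊕0⊕0⊕1⊕1⊕1⊕1 = 0
s4 (pos 4,5,6,7,12,13,14,15,20,21,22,23,28,29,30,31): 0⊕1⊕1⊕0⊕1⊕1⊕1⊕0⊕1⊕0⊕0⊕0⊕1⊕1⊕1⊕1 = 0
s8 (pos 8,9,10,11,12,13,14,15,24,25,26,27,28,29,30,31): 0⊕0⊕0⊕0⊕1⊕1⊕1⊕0⊕0⊕0⊕1⊕1⊕1⊕1⊕1⊕1 = 1
s16 (pos 16,17,18,19,20,21,22,23,24,25,26,27,28,29,30,31): 1⊕0⊕1⊕1⊕1⊕0⊕0⊕0⊕0⊕0⊕1⊕1⊕1⊕1⊕1⊕1 = 0
Syndrome s16…s1 = 01000 → error at position 8.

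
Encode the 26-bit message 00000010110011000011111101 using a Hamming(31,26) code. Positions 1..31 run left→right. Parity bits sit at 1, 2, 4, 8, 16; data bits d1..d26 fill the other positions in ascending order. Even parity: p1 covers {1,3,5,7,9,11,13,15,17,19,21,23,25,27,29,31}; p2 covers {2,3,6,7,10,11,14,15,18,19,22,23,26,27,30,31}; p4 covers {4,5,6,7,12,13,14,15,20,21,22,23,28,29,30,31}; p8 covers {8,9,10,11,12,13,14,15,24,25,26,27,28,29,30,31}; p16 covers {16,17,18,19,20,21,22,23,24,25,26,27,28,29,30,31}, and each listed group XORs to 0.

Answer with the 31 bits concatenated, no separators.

1101000000101101011000011111101

Place data at non-parity positions: p1 p2 0 p4 0 0 0 p8 0 0 1 0 1 1 0 p16 0 1 1 0 0 0 0 1 1 1 1 1 1 0 1
p1 (pos 1,3,5,7,9,11,13,15,17,19,21,23,25,27,29,31): XOR of data positions = 0⊕0⊕0⊕0⊕1⊕1⊕0⊕0⊕1⊕0⊕0⊕1⊕1⊕1⊕1 = 1
p2 (pos 2,3,6,7,10,11,14,15,18,19,22,23,26,27,30,31): XOR of data positions = 0⊕0⊕0⊕0⊕1⊕1⊕0⊕1⊕1⊕0⊕0⊕1⊕1⊕0⊕1 = 1
p4 (pos 4,5,6,7,12,13,14,15,20,21,22,23,28,29,30,31): XOR of data positions = 0⊕0⊕0⊕0⊕1⊕1⊕0⊕0⊕0⊕0⊕0⊕1⊕1⊕0⊕1 = 1
p8 (pos 8,9,10,11,12,13,14,15,24,25,26,27,28,29,30,31): XOR of data positions = 0⊕0⊕1⊕0⊕1⊕1⊕0⊕1⊕1⊕1⊕1⊕1⊕1⊕0⊕1 = 0
p16 (pos 16,17,18,19,20,21,22,23,24,25,26,27,28,29,30,31): XOR of data positions = 0⊕1⊕1⊕0⊕0⊕0⊕0⊕1⊕1⊕1⊕1⊕1⊕1⊕0⊕1 = 1
Codeword: 1101000000101101011000011111101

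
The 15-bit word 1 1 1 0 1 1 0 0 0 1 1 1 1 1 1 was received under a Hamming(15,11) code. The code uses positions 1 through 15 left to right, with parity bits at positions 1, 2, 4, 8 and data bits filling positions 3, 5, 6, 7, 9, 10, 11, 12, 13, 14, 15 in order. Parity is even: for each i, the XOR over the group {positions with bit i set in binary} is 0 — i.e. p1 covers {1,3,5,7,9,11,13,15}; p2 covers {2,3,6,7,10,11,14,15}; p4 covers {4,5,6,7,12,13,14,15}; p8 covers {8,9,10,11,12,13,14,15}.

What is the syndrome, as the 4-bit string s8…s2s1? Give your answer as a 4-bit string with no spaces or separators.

0010

s1 (pos 1,3,5,7,9,11,13,15): 1⊕1⊕1⊕0⊕0⊕1⊕1⊕1 = 0
s2 (pos 2,3,6,7,10,11,14,15): 1⊕1⊕1⊕0⊕1⊕1⊕1⊕1 = 1
s4 (pos 4,5,6,7,12,13,14,15): 0⊕1⊕1⊕0⊕1⊕1⊕1⊕1 = 0
s8 (pos 8,9,10,11,12,13,14,15): 0⊕0⊕1⊕1⊕1⊕1⊕1⊕1 = 0
Syndrome s8…s1 = 0010 → error at position 2.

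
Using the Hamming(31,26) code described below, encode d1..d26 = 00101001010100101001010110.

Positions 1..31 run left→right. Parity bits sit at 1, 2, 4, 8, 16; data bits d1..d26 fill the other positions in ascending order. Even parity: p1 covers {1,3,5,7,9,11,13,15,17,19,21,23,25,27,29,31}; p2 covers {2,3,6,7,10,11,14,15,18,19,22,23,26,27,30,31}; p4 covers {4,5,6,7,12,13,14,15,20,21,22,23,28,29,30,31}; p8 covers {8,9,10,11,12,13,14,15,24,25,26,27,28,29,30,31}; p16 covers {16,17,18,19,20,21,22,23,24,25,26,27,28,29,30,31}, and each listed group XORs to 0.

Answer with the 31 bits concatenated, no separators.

1101010110010101100101001010110

Place data at non-parity positions: p1 p2 0 p4 0 1 0 p8 1 0 0 1 0 1 0 p16 1 0 0 1 0 1 0 0 1 0 1 0 1 1 0
p1 (pos 1,3,5,7,9,11,13,15,17,19,21,23,25,27,29,31): XOR of data positions = 0⊕0⊕0⊕1⊕0⊕0⊕0⊕1⊕0⊕0⊕0⊕1⊕1⊕1⊕0 = 1
p2 (pos 2,3,6,7,10,11,14,15,18,19,22,23,26,27,30,31): XOR of data positions = 0⊕1⊕0⊕0⊕0⊕1⊕0⊕0⊕0⊕1⊕0⊕0⊕1⊕1⊕0 = 1
p4 (pos 4,5,6,7,12,13,14,15,20,21,22,23,28,29,30,31): XOR of data positions = 0⊕1⊕0⊕1⊕0⊕1⊕0⊕1⊕0⊕1⊕0⊕0⊕1⊕1⊕0 = 1
p8 (pos 8,9,10,11,12,13,14,15,24,25,26,27,28,29,30,31): XOR of data positions = 1⊕0⊕0⊕1⊕0⊕1⊕0⊕0⊕1⊕0⊕1⊕0⊕1⊕1⊕0 = 1
p16 (pos 16,17,18,19,20,21,22,23,24,25,26,27,28,29,30,31): XOR of data positions = 1⊕0⊕0⊕1⊕0⊕1⊕0⊕0⊕1⊕0⊕1⊕0⊕1⊕1⊕0 = 1
Codeword: 1101010110010101100101001010110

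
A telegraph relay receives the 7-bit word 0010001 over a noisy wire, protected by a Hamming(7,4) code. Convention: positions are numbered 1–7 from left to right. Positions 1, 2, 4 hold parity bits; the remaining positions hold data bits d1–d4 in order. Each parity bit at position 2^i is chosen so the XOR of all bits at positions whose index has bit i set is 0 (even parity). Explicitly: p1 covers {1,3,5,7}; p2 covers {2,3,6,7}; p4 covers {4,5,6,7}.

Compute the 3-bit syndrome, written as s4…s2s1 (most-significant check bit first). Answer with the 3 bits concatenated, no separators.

100

s1 (pos 1,3,5,7): 0⊕1⊕0⊕1 = 0
s2 (pos 2,3,6,7): 0⊕1⊕0⊕1 = 0
s4 (pos 4,5,6,7): 0⊕0⊕0⊕1 = 1
Syndrome s4…s1 = 100 → error at position 4.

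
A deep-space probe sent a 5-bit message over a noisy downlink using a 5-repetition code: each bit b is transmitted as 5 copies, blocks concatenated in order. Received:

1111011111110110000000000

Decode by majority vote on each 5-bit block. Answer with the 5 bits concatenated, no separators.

Block 1 (11110): 4 ones → 1
Block 2 (11111): 5 ones → 1
Block 3 (11011): 4 ones → 1
Block 4 (00000): 0 ones → 0
Block 5 (00000): 0 ones → 0

11100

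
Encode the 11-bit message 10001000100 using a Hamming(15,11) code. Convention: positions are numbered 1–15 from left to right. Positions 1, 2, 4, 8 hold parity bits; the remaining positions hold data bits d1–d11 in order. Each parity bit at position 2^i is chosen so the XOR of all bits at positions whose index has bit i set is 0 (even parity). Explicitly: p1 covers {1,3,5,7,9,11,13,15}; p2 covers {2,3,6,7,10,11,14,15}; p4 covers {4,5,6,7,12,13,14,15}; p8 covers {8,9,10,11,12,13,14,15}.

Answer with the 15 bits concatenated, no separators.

111100001000100

Place data at non-parity positions: p1 p2 1 p4 0 0 0 p8 1 0 0 0 1 0 0
p1 (pos 1,3,5,7,9,11,13,15): XOR of data positions = 1⊕0⊕0⊕1⊕0⊕1⊕0 = 1
p2 (pos 2,3,6,7,10,11,14,15): XOR of data positions = 1⊕0⊕0⊕0⊕0⊕0⊕0 = 1
p4 (pos 4,5,6,7,12,13,14,15): XOR of data positions = 0⊕0⊕0⊕0⊕1⊕0⊕0 = 1
p8 (pos 8,9,10,11,12,13,14,15): XOR of data positions = 1⊕0⊕0⊕0⊕1⊕0⊕0 = 0
Codeword: 111100001000100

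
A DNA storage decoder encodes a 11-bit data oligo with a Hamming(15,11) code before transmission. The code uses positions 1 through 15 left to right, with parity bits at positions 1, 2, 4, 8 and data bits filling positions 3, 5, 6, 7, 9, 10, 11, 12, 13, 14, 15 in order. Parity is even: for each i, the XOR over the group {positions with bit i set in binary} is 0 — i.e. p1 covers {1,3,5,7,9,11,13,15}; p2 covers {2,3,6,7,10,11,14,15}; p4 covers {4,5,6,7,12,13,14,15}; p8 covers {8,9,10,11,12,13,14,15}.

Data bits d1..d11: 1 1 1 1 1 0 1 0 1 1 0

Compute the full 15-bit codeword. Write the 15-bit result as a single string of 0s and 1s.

Place data at non-parity positions: p1 p2 1 p4 1 1 1 p8 1 0 1 0 1 1 0
p1 (pos 1,3,5,7,9,11,13,15): XOR of data positions = 1⊕1⊕1⊕1⊕1⊕1⊕0 = 0
p2 (pos 2,3,6,7,10,11,14,15): XOR of data positions = 1⊕1⊕1⊕0⊕1⊕1⊕0 = 1
p4 (pos 4,5,6,7,12,13,14,15): XOR of data positions = 1⊕1⊕1⊕0⊕1⊕1⊕0 = 1
p8 (pos 8,9,10,11,12,13,14,15): XOR of data positions = 1⊕0⊕1⊕0⊕1⊕1⊕0 = 0
Codeword: 011111101010110

011111101010110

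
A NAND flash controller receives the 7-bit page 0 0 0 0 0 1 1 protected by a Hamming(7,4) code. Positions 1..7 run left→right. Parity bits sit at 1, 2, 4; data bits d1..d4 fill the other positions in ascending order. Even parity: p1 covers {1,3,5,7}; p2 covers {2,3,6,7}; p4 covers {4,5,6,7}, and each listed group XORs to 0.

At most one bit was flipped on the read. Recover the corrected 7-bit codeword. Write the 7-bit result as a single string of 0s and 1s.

1000011

s1 (pos 1,3,5,7): 0⊕0⊕0⊕1 = 1
s2 (pos 2,3,6,7): 0⊕0⊕1⊕1 = 0
s4 (pos 4,5,6,7): 0⊕0⊕1⊕1 = 0
Syndrome s4…s1 = 001 → error at position 1.
Flip position 1: 0000011 → 1000011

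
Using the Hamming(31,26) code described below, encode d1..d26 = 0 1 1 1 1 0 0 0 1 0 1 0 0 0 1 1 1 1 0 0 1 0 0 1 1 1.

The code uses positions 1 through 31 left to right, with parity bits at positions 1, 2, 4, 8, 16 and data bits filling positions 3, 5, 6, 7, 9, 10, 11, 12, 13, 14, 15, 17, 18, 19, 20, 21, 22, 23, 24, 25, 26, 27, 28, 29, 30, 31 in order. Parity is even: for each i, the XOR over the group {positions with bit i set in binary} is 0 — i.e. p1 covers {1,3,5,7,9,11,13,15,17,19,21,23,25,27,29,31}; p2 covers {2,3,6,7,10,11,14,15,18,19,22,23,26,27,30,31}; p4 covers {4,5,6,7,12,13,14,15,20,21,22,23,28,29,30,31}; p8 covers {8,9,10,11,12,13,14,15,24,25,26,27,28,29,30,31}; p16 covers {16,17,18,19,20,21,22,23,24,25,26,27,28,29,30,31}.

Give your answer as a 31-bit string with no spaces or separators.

Place data at non-parity positions: p1 p2 0 p4 1 1 1 p8 1 0 0 0 1 0 1 p16 0 0 0 1 1 1 1 0 0 1 0 0 1 1 1
p1 (pos 1,3,5,7,9,11,13,15,17,19,21,23,25,27,29,31): XOR of data positions = 0⊕1⊕1⊕1⊕0⊕1⊕1⊕0⊕0⊕1⊕1⊕0⊕0⊕1⊕1 = 1
p2 (pos 2,3,6,7,10,11,14,15,18,19,22,23,26,27,30,31): XOR of data positions = 0⊕1⊕1⊕0⊕0⊕0⊕1⊕0⊕0⊕1⊕1⊕1⊕0⊕1⊕1 = 0
p4 (pos 4,5,6,7,12,13,14,15,20,21,22,23,28,29,30,31): XOR of data positions = 1⊕1⊕1⊕0⊕1⊕0⊕1⊕1⊕1⊕1⊕1⊕0⊕1⊕1⊕1 = 0
p8 (pos 8,9,10,11,12,13,14,15,24,25,26,27,28,29,30,31): XOR of data positions = 1⊕0⊕0⊕0⊕1⊕0⊕1⊕0⊕0⊕1⊕0⊕0⊕1⊕1⊕1 = 1
p16 (pos 16,17,18,19,20,21,22,23,24,25,26,27,28,29,30,31): XOR of data positions = 0⊕0⊕0⊕1⊕1⊕1⊕1⊕0⊕0⊕1⊕0⊕0⊕1⊕1⊕1 = 0
Codeword: 1000111110001010000111100100111

1000111110001010000111100100111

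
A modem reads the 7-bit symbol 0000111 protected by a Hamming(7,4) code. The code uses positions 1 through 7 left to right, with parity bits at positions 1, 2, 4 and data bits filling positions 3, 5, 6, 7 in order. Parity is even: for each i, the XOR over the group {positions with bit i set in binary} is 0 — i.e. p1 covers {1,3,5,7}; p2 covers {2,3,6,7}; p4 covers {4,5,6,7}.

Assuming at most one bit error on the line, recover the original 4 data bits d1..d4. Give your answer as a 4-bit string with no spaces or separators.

0111

s1 (pos 1,3,5,7): 0⊕0⊕1⊕1 = 0
s2 (pos 2,3,6,7): 0⊕0⊕1⊕1 = 0
s4 (pos 4,5,6,7): 0⊕1⊕1⊕1 = 1
Syndrome s4…s1 = 100 → error at position 4.
Flip position 4: 0000111 → 0001111
Read data bits from positions 3,5,6,7: 0111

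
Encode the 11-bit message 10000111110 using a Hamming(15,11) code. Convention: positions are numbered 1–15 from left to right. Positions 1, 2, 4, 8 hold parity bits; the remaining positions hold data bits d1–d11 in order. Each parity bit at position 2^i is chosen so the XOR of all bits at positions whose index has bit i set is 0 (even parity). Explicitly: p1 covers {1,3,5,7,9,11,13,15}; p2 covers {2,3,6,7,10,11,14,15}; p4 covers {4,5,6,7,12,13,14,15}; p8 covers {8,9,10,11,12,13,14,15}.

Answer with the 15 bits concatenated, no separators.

Place data at non-parity positions: p1 p2 1 p4 0 0 0 p8 0 1 1 1 1 1 0
p1 (pos 1,3,5,7,9,11,13,15): XOR of data positions = 1⊕0⊕0⊕0⊕1⊕1⊕0 = 1
p2 (pos 2,3,6,7,10,11,14,15): XOR of data positions = 1⊕0⊕0⊕1⊕1⊕1⊕0 = 0
p4 (pos 4,5,6,7,12,13,14,15): XOR of data positions = 0⊕0⊕0⊕1⊕1⊕1⊕0 = 1
p8 (pos 8,9,10,11,12,13,14,15): XOR of data positions = 0⊕1⊕1⊕1⊕1⊕1⊕0 = 1
Codeword: 101100010111110

101100010111110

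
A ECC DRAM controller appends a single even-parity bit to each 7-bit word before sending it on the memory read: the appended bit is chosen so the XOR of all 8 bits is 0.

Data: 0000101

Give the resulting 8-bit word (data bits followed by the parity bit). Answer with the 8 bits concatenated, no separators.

XOR of the 7 data bits: 0⊕0⊕0⊕0⊕1⊕0⊕1 = 0
Parity bit = 0 (so all 8 bits XOR to 0).

00001010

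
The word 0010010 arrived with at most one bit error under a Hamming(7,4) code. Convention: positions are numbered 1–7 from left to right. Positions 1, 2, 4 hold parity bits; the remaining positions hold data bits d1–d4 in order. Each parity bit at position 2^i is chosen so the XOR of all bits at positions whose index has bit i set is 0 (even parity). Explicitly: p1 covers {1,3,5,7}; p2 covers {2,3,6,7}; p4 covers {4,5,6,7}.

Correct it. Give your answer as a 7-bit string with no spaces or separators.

s1 (pos 1,3,5,7): 0⊕1⊕0⊕0 = 1
s2 (pos 2,3,6,7): 0⊕1⊕1⊕0 = 0
s4 (pos 4,5,6,7): 0⊕0⊕1⊕0 = 1
Syndrome s4…s1 = 101 → error at position 5.
Flip position 5: 0010010 → 0010110

0010110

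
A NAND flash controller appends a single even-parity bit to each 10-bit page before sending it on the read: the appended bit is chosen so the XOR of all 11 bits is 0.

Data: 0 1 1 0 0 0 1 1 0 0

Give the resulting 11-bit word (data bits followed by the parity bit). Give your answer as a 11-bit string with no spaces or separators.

XOR of the 10 data bits: 0⊕1⊕1⊕0⊕0⊕0⊕1⊕1⊕0⊕0 = 0
Parity bit = 0 (so all 11 bits XOR to 0).

01100011000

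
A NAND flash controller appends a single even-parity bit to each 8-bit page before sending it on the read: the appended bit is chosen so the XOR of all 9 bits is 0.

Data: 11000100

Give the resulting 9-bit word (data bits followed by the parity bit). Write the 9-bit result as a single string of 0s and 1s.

110001001

XOR of the 8 data bits: 1⊕1⊕0⊕0⊕0⊕1⊕0⊕0 = 1
Parity bit = 1 (so all 9 bits XOR to 0).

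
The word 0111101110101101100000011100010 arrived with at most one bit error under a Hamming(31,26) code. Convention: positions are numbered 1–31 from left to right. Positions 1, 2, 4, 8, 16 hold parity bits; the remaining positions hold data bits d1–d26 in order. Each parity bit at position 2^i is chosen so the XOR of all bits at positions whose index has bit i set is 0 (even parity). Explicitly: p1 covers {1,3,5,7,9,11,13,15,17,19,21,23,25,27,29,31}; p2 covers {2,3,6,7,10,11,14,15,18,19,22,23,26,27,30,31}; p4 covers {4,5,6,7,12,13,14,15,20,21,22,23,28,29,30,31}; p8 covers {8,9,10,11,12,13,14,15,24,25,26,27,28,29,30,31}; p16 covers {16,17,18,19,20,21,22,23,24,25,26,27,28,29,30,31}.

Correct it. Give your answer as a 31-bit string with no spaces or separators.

0111101111101101100000011100010

s1 (pos 1,3,5,7,9,11,13,15,17,19,21,23,25,27,29,31): 0⊕1⊕1⊕1⊕1⊕1⊕1⊕0⊕1⊕0⊕0⊕0⊕1⊕0⊕0⊕0 = 0
s2 (pos 2,3,6,7,10,11,14,15,18,19,22,23,26,27,30,31): 1⊕1⊕0⊕1⊕0⊕1⊕1⊕0⊕0⊕0⊕0⊕0⊕1⊕0⊕1⊕0 = 1
s4 (pos 4,5,6,7,12,13,14,15,20,21,22,23,28,29,30,31): 1⊕1⊕0⊕1⊕0⊕1⊕1⊕0⊕0⊕0⊕0⊕0⊕0⊕0⊕1⊕0 = 0
s8 (pos 8,9,10,11,12,13,14,15,24,25,26,27,28,29,30,31): 1⊕1⊕0⊕1⊕0⊕1⊕1⊕0⊕1⊕1⊕1⊕0⊕0⊕0⊕1⊕0 = 1
s16 (pos 16,17,18,19,20,21,22,23,24,25,26,27,28,29,30,31): 1⊕1⊕0⊕0⊕0⊕0⊕0⊕0⊕1⊕1⊕1⊕0⊕0⊕0⊕1⊕0 = 0
Syndrome s16…s1 = 01010 → error at position 10.
Flip position 10: 0111101110101101100000011100010 → 0111101111101101100000011100010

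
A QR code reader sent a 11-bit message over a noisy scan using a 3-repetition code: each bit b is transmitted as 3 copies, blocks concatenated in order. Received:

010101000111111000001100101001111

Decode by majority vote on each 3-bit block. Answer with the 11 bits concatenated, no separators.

01011000101

Block 1 (010): 1 one → 0
Block 2 (101): 2 ones → 1
Block 3 (000): 0 ones → 0
Block 4 (111): 3 ones → 1
Block 5 (111): 3 ones → 1
Block 6 (000): 0 ones → 0
Block 7 (001): 1 one → 0
Block 8 (100): 1 one → 0
Block 9 (101): 2 ones → 1
Block 10 (001): 1 one → 0
Block 11 (111): 3 ones → 1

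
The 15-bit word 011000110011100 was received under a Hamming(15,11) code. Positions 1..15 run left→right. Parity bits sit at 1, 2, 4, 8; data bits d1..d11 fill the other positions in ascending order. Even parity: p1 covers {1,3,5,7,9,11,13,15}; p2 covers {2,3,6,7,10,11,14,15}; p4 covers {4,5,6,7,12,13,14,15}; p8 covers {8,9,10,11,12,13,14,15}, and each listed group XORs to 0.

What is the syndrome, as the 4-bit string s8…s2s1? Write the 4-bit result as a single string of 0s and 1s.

s1 (pos 1,3,5,7,9,11,13,15): 0⊕1⊕0⊕1⊕0⊕1⊕1⊕0 = 0
s2 (pos 2,3,6,7,10,11,14,15): 1⊕1⊕0⊕1⊕0⊕1⊕0⊕0 = 0
s4 (pos 4,5,6,7,12,13,14,15): 0⊕0⊕0⊕1⊕1⊕1⊕0⊕0 = 1
s8 (pos 8,9,10,11,12,13,14,15): 1⊕0⊕0⊕1⊕1⊕1⊕0⊕0 = 0
Syndrome s8…s1 = 0100 → error at position 4.

0100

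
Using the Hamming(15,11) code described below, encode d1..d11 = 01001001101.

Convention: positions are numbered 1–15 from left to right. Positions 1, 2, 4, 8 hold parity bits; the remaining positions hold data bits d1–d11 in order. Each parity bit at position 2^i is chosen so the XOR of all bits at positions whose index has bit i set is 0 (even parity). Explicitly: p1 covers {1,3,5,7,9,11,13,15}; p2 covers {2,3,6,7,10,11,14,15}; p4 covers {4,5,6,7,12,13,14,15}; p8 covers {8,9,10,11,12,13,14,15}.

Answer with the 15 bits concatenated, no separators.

Place data at non-parity positions: p1 p2 0 p4 1 0 0 p8 1 0 0 1 1 0 1
p1 (pos 1,3,5,7,9,11,13,15): XOR of data positions = 0⊕1⊕0⊕1⊕0⊕1⊕1 = 0
p2 (pos 2,3,6,7,10,11,14,15): XOR of data positions = 0⊕0⊕0⊕0⊕0⊕0⊕1 = 1
p4 (pos 4,5,6,7,12,13,14,15): XOR of data positions = 1⊕0⊕0⊕1⊕1⊕0⊕1 = 0
p8 (pos 8,9,10,11,12,13,14,15): XOR of data positions = 1⊕0⊕0⊕1⊕1⊕0⊕1 = 0
Codeword: 010010001001101

010010001001101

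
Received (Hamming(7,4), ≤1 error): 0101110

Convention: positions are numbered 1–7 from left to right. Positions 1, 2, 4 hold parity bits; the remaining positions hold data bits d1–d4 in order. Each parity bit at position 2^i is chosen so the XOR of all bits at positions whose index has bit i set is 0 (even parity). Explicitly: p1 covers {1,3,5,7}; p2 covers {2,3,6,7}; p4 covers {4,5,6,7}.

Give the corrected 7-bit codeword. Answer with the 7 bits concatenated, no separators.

s1 (pos 1,3,5,7): 0⊕0⊕1⊕0 = 1
s2 (pos 2,3,6,7): 1⊕0⊕1⊕0 = 0
s4 (pos 4,5,6,7): 1⊕1⊕1⊕0 = 1
Syndrome s4…s1 = 101 → error at position 5.
Flip position 5: 0101110 → 0101010

0101010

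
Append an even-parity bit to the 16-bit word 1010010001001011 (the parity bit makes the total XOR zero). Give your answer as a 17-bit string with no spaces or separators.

10100100010010111

XOR of the 16 data bits: 1⊕0⊕1⊕0⊕0⊕1⊕0⊕0⊕0⊕1⊕0⊕0⊕1⊕0⊕1⊕1 = 1
Parity bit = 1 (so all 17 bits XOR to 0).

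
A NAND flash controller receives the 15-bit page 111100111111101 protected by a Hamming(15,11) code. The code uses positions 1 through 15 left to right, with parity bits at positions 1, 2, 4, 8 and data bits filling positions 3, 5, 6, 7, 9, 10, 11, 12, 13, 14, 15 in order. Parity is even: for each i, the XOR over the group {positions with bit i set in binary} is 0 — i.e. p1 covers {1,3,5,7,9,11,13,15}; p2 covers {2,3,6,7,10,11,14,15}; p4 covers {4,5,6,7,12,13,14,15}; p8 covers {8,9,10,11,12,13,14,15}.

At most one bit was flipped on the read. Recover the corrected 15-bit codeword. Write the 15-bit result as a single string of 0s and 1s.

111100111111001

s1 (pos 1,3,5,7,9,11,13,15): 1⊕1⊕0⊕1⊕1⊕1⊕1⊕1 = 1
s2 (pos 2,3,6,7,10,11,14,15): 1⊕1⊕0⊕1⊕1⊕1⊕0⊕1 = 0
s4 (pos 4,5,6,7,12,13,14,15): 1⊕0⊕0⊕1⊕1⊕1⊕0⊕1 = 1
s8 (pos 8,9,10,11,12,13,14,15): 1⊕1⊕1⊕1⊕1⊕1⊕0⊕1 = 1
Syndrome s8…s1 = 1101 → error at position 13.
Flip position 13: 111100111111101 → 111100111111001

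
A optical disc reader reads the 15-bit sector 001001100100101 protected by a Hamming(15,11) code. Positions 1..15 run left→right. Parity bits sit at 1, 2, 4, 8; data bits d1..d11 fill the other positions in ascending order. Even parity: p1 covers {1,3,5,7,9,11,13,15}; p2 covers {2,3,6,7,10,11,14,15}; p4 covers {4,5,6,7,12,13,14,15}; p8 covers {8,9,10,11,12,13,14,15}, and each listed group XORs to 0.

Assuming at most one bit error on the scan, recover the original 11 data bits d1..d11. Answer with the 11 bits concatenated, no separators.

10110000101

s1 (pos 1,3,5,7,9,11,13,15): 0⊕1⊕0⊕1⊕0⊕0⊕1⊕1 = 0
s2 (pos 2,3,6,7,10,11,14,15): 0⊕1⊕1⊕1⊕1⊕0⊕0⊕1 = 1
s4 (pos 4,5,6,7,12,13,14,15): 0⊕0⊕1⊕1⊕0⊕1⊕0⊕1 = 0
s8 (pos 8,9,10,11,12,13,14,15): 0⊕0⊕1⊕0⊕0⊕1⊕0⊕1 = 1
Syndrome s8…s1 = 1010 → error at position 10.
Flip position 10: 001001100100101 → 001001100000101
Read data bits from positions 3,5,6,7,9,10,11,12,13,14,15: 10110000101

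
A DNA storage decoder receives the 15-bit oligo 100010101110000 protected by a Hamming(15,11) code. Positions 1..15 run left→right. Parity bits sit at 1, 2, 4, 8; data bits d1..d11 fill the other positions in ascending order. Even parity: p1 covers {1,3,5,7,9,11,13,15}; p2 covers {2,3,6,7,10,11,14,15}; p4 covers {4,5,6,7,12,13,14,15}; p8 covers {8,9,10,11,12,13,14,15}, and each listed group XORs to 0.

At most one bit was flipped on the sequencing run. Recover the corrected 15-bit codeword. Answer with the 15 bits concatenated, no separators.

100010101100000

s1 (pos 1,3,5,7,9,11,13,15): 1⊕0⊕1⊕1⊕1⊕1⊕0⊕0 = 1
s2 (pos 2,3,6,7,10,11,14,15): 0⊕0⊕0⊕1⊕1⊕1⊕0⊕0 = 1
s4 (pos 4,5,6,7,12,13,14,15): 0⊕1⊕0⊕1⊕0⊕0⊕0⊕0 = 0
s8 (pos 8,9,10,11,12,13,14,15): 0⊕1⊕1⊕1⊕0⊕0⊕0⊕0 = 1
Syndrome s8…s1 = 1011 → error at position 11.
Flip position 11: 100010101110000 → 100010101100000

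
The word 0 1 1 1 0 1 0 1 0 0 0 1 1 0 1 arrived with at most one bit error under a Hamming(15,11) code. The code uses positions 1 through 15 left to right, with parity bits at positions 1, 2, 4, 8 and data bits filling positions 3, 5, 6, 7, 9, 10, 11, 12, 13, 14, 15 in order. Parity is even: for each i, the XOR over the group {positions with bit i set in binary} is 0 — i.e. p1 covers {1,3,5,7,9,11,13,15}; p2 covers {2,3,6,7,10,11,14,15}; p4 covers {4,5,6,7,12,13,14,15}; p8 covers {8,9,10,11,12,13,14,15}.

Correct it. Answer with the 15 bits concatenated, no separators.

s1 (pos 1,3,5,7,9,11,13,15): 0⊕1⊕0⊕0⊕0⊕0⊕1⊕1 = 1
s2 (pos 2,3,6,7,10,11,14,15): 1⊕1⊕1⊕0⊕0⊕0⊕0⊕1 = 0
s4 (pos 4,5,6,7,12,13,14,15): 1⊕0⊕1⊕0⊕1⊕1⊕0⊕1 = 1
s8 (pos 8,9,10,11,12,13,14,15): 1⊕0⊕0⊕0⊕1⊕1⊕0⊕1 = 0
Syndrome s8…s1 = 0101 → error at position 5.
Flip position 5: 011101010001101 → 011111010001101

011111010001101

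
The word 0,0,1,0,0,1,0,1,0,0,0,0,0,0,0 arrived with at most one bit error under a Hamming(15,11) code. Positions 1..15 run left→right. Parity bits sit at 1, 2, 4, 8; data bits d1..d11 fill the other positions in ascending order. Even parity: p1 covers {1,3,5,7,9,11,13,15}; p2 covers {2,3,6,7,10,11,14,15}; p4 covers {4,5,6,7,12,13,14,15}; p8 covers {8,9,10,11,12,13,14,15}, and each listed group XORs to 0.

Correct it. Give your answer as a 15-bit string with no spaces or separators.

s1 (pos 1,3,5,7,9,11,13,15): 0⊕1⊕0⊕0⊕0⊕0⊕0⊕0 = 1
s2 (pos 2,3,6,7,10,11,14,15): 0⊕1⊕1⊕0⊕0⊕0⊕0⊕0 = 0
s4 (pos 4,5,6,7,12,13,14,15): 0⊕0⊕1⊕0⊕0⊕0⊕0⊕0 = 1
s8 (pos 8,9,10,11,12,13,14,15): 1⊕0⊕0⊕0⊕0⊕0⊕0⊕0 = 1
Syndrome s8…s1 = 1101 → error at position 13.
Flip position 13: 001001010000000 → 001001010000100

001001010000100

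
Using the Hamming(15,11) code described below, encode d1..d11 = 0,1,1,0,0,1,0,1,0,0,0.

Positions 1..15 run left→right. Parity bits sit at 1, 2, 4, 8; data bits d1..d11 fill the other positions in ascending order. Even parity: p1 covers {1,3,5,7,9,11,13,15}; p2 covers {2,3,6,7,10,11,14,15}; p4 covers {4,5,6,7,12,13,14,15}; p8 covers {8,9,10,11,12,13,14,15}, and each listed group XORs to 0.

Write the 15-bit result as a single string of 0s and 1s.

100111000101000

Place data at non-parity positions: p1 p2 0 p4 1 1 0 p8 0 1 0 1 0 0 0
p1 (pos 1,3,5,7,9,11,13,15): XOR of data positions = 0⊕1⊕0⊕0⊕0⊕0⊕0 = 1
p2 (pos 2,3,6,7,10,11,14,15): XOR of data positions = 0⊕1⊕0⊕1⊕0⊕0⊕0 = 0
p4 (pos 4,5,6,7,12,13,14,15): XOR of data positions = 1⊕1⊕0⊕1⊕0⊕0⊕0 = 1
p8 (pos 8,9,10,11,12,13,14,15): XOR of data positions = 0⊕1⊕0⊕1⊕0⊕0⊕0 = 0
Codeword: 100111000101000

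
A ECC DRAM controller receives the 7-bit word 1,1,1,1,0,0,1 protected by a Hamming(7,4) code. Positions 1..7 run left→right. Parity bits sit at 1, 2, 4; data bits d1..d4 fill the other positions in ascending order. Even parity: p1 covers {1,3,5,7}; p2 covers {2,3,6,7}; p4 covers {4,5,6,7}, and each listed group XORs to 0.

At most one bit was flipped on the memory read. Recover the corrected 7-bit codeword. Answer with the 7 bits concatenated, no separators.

s1 (pos 1,3,5,7): 1⊕1⊕0⊕1 = 1
s2 (pos 2,3,6,7): 1⊕1⊕0⊕1 = 1
s4 (pos 4,5,6,7): 1⊕0⊕0⊕1 = 0
Syndrome s4…s1 = 011 → error at position 3.
Flip position 3: 1111001 → 1101001

1101001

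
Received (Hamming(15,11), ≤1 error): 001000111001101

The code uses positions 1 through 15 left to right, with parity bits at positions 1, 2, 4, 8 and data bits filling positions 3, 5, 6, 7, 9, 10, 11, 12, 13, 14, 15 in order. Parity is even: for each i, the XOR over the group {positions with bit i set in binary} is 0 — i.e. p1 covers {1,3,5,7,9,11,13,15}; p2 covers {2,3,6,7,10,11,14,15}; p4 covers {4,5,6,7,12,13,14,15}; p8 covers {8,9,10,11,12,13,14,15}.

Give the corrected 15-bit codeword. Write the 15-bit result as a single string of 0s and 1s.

s1 (pos 1,3,5,7,9,11,13,15): 0⊕1⊕0⊕1⊕1⊕0⊕1⊕1 = 1
s2 (pos 2,3,6,7,10,11,14,15): 0⊕1⊕0⊕1⊕0⊕0⊕0⊕1 = 1
s4 (pos 4,5,6,7,12,13,14,15): 0⊕0⊕0⊕1⊕1⊕1⊕0⊕1 = 0
s8 (pos 8,9,10,11,12,13,14,15): 1⊕1⊕0⊕0⊕1⊕1⊕0⊕1 = 1
Syndrome s8…s1 = 1011 → error at position 11.
Flip position 11: 001000111001101 → 001000111011101

001000111011101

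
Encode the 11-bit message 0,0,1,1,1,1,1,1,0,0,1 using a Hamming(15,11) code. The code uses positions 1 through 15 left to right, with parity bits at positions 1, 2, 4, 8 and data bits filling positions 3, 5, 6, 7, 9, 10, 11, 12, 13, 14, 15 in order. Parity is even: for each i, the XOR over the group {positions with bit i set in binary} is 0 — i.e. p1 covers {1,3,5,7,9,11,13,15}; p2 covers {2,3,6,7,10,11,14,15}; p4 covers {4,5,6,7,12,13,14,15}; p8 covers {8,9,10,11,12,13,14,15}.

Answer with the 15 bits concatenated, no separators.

010001111111001

Place data at non-parity positions: p1 p2 0 p4 0 1 1 p8 1 1 1 1 0 0 1
p1 (pos 1,3,5,7,9,11,13,15): XOR of data positions = 0⊕0⊕1⊕1⊕1⊕0⊕1 = 0
p2 (pos 2,3,6,7,10,11,14,15): XOR of data positions = 0⊕1⊕1⊕1⊕1⊕0⊕1 = 1
p4 (pos 4,5,6,7,12,13,14,15): XOR of data positions = 0⊕1⊕1⊕1⊕0⊕0⊕1 = 0
p8 (pos 8,9,10,11,12,13,14,15): XOR of data positions = 1⊕1⊕1⊕1⊕0⊕0⊕1 = 1
Codeword: 010001111111001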